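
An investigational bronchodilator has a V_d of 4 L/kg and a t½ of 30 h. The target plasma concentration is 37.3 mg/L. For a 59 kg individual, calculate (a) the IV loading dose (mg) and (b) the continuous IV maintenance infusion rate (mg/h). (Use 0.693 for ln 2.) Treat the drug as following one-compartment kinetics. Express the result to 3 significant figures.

(a) 8800 mg; (b) 203 mg/h

Vd = 4 L/kg × 59 kg = 236.0 L
LD = Vd × C = 236.0 × 37.3 = 8803 mg
CL = 0.693 × Vd / t½ = 0.693 × 236.0 / 30 = 5.452 L/h
Infusion rate = CL × Css = 5.452 × 37.3 = 203.4 mg/h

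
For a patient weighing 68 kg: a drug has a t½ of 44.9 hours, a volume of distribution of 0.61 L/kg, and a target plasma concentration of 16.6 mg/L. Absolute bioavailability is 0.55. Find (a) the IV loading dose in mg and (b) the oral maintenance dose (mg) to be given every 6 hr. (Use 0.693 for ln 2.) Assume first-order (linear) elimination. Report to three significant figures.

Vd(total) = 68 kg × 0.61 L/kg = 41.48 L
LD = Vd × C = 41.48 × 16.6 = 688.6 mg
CL = 0.693 × Vd / t½ = 0.693 × 41.48 / 44.9 = 0.6402 L/h
D = CL × Css × τ / F = 0.6402 × 16.6 × 6 / 0.55 = 115.9 mg

(a) 689 mg; (b) 116 mg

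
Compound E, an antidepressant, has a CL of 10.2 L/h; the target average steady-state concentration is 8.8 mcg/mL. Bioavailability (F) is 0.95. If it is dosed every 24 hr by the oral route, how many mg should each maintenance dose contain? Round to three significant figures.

At steady state, dose per interval replaces the amount cleared in that interval: F·D/τ = CL·Css.
D = CL × Css × τ / F = 10.20 × 8.8 × 24 / 0.95 = 2268 mg

2270 mg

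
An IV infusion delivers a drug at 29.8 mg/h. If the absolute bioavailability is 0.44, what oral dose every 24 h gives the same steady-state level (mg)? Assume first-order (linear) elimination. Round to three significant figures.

To maintain the same Css, the systemic dosing rate must be unchanged: F·D/τ = infusion rate.
D = rate × τ / F = 29.8 × 24 / 0.44 = 1625 mg

1630 mg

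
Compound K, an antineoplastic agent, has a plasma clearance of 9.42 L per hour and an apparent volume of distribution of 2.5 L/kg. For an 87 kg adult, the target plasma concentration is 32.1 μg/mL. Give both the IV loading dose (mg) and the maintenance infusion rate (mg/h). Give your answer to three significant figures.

(a) 6980 mg; (b) 302 mg/h

Vd = 2.5 L/kg × 87 kg = 217.5 L
Loading: fill Vd to C_target → 217.5 L × 32.1 mg/L = 6982 mg
Maintenance: replace elimination → rate = CL × Css = 9.420 × 32.1 = 302.4 mg/h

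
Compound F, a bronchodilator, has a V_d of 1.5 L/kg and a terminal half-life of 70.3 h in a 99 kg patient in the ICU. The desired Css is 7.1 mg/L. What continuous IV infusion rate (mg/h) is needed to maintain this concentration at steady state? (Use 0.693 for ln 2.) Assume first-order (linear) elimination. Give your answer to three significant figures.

10.4 mg/h

Vd(total) = 99 kg × 1.5 L/kg = 148.5 L
CL = 0.693 × Vd / t½ = 0.693 × 148.5 / 70.3 = 1.464 L/h
Infusion rate = CL × Css = 1.464 × 7.1 = 10.39 mg/h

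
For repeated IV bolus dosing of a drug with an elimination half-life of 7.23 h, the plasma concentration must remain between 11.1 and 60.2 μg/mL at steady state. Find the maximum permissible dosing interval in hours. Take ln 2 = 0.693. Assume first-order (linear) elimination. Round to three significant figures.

k = 0.693 / t½ = 0.693 / 7.23 = 0.09585 h⁻¹
Between IV bolus doses, concentration decays as C = C₀·e^(−kτ), so C_peak/C_trough = e^(kτ).
τ_max = ln(C_peak/C_trough) / k = ln(60.2/11.1) / 0.09585 = 1.691 / 0.09585 = 17.64 h

17.6 h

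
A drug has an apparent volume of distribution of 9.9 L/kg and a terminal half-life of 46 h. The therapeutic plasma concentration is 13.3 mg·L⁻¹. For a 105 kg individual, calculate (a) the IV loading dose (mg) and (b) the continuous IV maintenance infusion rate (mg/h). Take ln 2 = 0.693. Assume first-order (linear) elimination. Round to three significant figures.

(a) 13800 mg; (b) 208 mg/h

Total Vd = 9.9 × 105 = 1040 L
LD = Vd × C = 1040 × 13.3 = 13830 mg
CL = 0.693 × Vd / t½ = 0.693 × 1040 / 46 = 15.67 L/h
Infusion rate = CL × Css = 15.67 × 13.3 = 208.4 mg/h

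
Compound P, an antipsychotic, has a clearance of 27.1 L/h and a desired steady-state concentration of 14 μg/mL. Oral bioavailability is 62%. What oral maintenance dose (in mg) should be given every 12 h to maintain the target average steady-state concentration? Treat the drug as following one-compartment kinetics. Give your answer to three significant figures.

At steady state, dose per interval replaces the amount cleared in that interval: F·D/τ = CL·Css.
D = CL × Css × τ / F = 27.10 × 14 × 12 / 0.62 = 7343 mg

7340 mg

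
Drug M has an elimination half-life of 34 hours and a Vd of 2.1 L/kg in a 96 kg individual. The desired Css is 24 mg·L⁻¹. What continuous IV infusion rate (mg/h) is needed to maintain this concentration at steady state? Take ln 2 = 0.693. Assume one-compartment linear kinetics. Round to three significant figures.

98.6 mg/h

Total Vd = 2.1 × 96 = 201.6 L
CL = ln 2 · Vd / t½ = 0.693 × 201.6 / 34 = 4.109 L/h
Infusion rate = CL × Css = 4.109 × 24 = 98.62 mg/h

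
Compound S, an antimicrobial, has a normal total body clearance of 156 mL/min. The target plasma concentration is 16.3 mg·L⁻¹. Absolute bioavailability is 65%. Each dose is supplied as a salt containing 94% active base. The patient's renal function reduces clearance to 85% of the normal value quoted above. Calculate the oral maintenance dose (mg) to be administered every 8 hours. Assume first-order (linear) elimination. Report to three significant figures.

CL = 156 mL/min = 156 × 0.06 = 9.360 L/h
Patient clearance = 0.85 × 9.360 = 7.956 L/h
At steady state, dose per interval replaces the amount cleared in that interval: F·S·D/τ = CL·Css.
D = CL × Css × τ / F / S = 7.956 × 16.3 × 8 / 0.65 / 0.94 = 1698 mg

1700 mg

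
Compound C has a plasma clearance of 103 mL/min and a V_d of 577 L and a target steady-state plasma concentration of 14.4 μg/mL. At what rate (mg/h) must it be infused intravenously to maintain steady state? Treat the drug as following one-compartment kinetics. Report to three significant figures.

CL = 103 mL/min × 60/1000 = 6.180 L/h
R₀ = 6.180 × 14.4 = 88.99 mg/h

89.0 mg/h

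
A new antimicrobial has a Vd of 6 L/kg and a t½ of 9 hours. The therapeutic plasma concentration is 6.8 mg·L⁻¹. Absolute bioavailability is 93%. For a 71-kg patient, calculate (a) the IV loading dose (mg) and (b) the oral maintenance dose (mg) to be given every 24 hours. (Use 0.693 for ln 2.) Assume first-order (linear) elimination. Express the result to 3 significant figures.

(a) 2900 mg; (b) 5760 mg

Vd(total) = 71 kg × 6 L/kg = 426.0 L
LD = Vd × C = 426.0 × 6.8 = 2897 mg
CL = 0.693 × Vd / t½ = 0.693 × 426.0 / 9 = 32.80 L/h
D = CL × Css × τ / F = 32.80 × 6.8 × 24 / 0.93 = 5756 mg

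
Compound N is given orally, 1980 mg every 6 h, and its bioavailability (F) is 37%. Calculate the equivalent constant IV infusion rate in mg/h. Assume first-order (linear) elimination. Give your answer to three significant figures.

Equivalent systemic input: infusion rate = F·D/τ.
Rate = 0.37 × 1980 / 6 = 122.1 mg/h

122 mg/h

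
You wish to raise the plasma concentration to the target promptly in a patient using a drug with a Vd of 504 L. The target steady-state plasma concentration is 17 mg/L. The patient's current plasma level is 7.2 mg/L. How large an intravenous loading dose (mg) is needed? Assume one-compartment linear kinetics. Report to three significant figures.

Concentration deficit ΔC = 17 − 7.2 = 9.800 mg/L
LD = Vd × ΔC = 504.0 × 9.800 = 4939 mg

4940 mg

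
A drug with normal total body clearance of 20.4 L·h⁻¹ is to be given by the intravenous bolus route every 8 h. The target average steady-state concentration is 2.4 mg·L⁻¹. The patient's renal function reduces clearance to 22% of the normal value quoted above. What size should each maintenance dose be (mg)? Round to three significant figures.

Patient clearance = 0.22 × 20.40 = 4.488 L/h
D = CL × Css × τ = 4.488 × 2.4 × 8 = 86.17 mg

86.2 mg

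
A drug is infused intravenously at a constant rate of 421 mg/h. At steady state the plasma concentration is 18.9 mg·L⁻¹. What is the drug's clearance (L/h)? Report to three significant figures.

22.3 L/h

At steady state, infusion rate = CL × Css, so CL = rate / Css.
CL = 421 / 18.9 = 22.28 L/h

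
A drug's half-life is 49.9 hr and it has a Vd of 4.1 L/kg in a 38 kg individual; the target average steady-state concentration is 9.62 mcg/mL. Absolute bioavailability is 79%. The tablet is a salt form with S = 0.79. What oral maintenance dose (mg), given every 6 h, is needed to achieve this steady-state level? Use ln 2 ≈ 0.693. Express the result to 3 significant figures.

200 mg

Total Vd = 4.1 × 38 = 155.8 L
CL = ln 2 · Vd / t½ = 0.693 × 155.8 / 49.9 = 2.164 L/h
D = CL × Css × τ / F / S = 2.164 × 9.62 × 6 / 0.79 / 0.79 = 200.1 mg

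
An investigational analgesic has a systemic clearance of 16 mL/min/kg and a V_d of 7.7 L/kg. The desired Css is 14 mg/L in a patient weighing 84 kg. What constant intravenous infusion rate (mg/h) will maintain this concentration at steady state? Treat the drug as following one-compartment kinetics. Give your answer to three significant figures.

CL = 16 mL/min/kg × 84 kg = 1344 mL/min = 1344 × 60/1000 = 80.64 L/h
R₀ = 80.64 × 14 = 1129 mg/h

1130 mg/h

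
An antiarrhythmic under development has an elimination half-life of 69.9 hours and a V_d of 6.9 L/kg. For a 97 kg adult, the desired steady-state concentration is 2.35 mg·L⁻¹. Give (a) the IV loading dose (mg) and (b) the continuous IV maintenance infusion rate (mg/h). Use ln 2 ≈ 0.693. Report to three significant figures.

Vd(total) = 97 kg × 6.9 L/kg = 669.3 L
LD = Vd × C = 669.3 × 2.35 = 1573 mg
CL = 0.693 × Vd / t½ = 0.693 × 669.3 / 69.9 = 6.636 L/h
Infusion rate = CL × Css = 6.636 × 2.35 = 15.59 mg/h

(a) 1570 mg; (b) 15.6 mg/h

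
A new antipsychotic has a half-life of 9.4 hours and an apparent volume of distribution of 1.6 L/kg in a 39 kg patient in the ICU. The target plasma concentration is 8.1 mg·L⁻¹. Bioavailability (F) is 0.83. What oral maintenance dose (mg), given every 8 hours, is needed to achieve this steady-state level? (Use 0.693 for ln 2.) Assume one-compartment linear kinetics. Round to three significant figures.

Vd(total) = 39 kg × 1.6 L/kg = 62.40 L
k = 0.693/9.4 = 0.07372 h⁻¹, so CL = k·Vd = 0.07372 × 62.40 = 4.600 L/h
D = CL × Css × τ / F = 4.600 × 8.1 × 8 / 0.83 = 359.1 mg

359 mg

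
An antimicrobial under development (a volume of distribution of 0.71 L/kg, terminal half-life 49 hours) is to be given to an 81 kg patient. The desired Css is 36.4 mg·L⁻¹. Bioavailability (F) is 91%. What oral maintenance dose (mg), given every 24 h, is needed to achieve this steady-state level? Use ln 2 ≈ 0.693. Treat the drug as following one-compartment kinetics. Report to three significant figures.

781 mg

Total Vd = 0.71 × 81 = 57.51 L
CL = 0.693 × Vd / t½ = 0.693 × 57.51 / 49 = 0.8134 L/h
D = CL × Css × τ / F = 0.8134 × 36.4 × 24 / 0.91 = 780.9 mg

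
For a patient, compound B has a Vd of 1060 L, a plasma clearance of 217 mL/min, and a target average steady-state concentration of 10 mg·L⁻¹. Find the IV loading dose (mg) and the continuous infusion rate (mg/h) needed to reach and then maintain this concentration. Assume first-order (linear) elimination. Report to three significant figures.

Loading dose = Vd × C = 1060 × 10 = 10600 mg
CL = 217 mL/min = 217 × 0.06 = 13.02 L/h
Infusion rate = 13.02 L/h × 10 mg/L = 130.2 mg/h

(a) 10600 mg; (b) 130 mg/h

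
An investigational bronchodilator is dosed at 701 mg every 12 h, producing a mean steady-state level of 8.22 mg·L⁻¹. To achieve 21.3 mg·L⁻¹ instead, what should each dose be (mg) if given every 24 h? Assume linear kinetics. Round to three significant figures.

3630 mg

For first-order elimination, Css ∝ F·D/(CL·τ); F and CL are unchanged, so Css ∝ D/τ.
D₂ = D₁ × (Css,target / Css,current) × (τ₂/τ₁) = 701 × (21.3/8.22) × (24/12) = 3633 mg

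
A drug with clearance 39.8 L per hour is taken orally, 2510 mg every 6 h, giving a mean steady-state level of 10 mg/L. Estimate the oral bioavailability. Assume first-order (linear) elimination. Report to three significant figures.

F·D/τ = CL·Css at steady state → F = CL·Css·τ / D.
F = 39.8 × 10 × 6 / 2510 = 0.951

0.951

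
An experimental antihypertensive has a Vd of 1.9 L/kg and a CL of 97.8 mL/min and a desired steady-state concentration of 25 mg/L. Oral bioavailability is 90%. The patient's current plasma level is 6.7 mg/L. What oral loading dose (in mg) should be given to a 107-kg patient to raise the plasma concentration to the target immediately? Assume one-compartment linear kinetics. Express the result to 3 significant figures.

Total Vd = 1.9 × 107 = 203.3 L
Concentration deficit ΔC = 25 − 6.7 = 18.30 mg/L
LD = Vd × ΔC / F = 203.3 × 18.30 / 0.9 = 4134 mg

4130 mg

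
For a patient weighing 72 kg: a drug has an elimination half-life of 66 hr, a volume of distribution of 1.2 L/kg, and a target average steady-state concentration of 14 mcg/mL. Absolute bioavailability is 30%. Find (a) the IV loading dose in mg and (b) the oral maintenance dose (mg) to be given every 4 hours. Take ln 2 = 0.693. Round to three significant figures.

Vd(total) = 72 kg × 1.2 L/kg = 86.40 L
LD = Vd × C = 86.40 × 14 = 1210 mg
CL = 0.693 × Vd / t½ = 0.693 × 86.40 / 66 = 0.9072 L/h
D = CL × Css × τ / F = 0.9072 × 14 × 4 / 0.3 = 169.3 mg

(a) 1210 mg; (b) 169 mg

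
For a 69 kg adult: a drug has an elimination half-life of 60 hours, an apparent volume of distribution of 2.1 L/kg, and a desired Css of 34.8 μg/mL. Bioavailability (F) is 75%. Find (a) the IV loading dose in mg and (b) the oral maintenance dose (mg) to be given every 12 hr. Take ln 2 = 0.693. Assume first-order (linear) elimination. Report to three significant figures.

(a) 5040 mg; (b) 932 mg

Vd = 2.1 L/kg × 69 kg = 144.9 L
LD = Vd × C = 144.9 × 34.8 = 5043 mg
CL = 0.693 × Vd / t½ = 0.693 × 144.9 / 60 = 1.674 L/h
D = CL × Css × τ / F = 1.674 × 34.8 × 12 / 0.75 = 932.1 mg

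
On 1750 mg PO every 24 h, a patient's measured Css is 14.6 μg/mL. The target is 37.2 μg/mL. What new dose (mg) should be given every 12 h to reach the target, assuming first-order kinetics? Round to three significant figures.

2230 mg

With linear kinetics, Css is proportional to dose rate (D/τ) at fixed clearance.
D₂ = D₁ × (Css,target / Css,current) × (τ₂/τ₁) = 1750 × (37.2/14.6) × (12/24) = 2229 mg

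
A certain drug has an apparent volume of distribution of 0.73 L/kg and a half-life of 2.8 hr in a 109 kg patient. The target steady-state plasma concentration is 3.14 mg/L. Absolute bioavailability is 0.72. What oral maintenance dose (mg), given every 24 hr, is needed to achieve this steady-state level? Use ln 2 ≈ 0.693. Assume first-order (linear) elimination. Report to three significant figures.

2060 mg

Vd(total) = 109 kg × 0.73 L/kg = 79.57 L
CL = 0.693 × Vd / t½ = 0.693 × 79.57 / 2.8 = 19.69 L/h
D = CL × Css × τ / F = 19.69 × 3.14 × 24 / 0.72 = 2061 mg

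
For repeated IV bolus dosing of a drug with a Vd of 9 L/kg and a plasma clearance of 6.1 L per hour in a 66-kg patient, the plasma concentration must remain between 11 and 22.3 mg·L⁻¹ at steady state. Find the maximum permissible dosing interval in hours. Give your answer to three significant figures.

68.8 h

Vd(total) = 66 kg × 9 L/kg = 594.0 L
k = CL / Vd = 6.100 / 594.0 = 0.01027 h⁻¹
Between IV bolus doses, concentration decays as C = C₀·e^(−kτ), so C_peak/C_trough = e^(kτ).
τ_max = ln(C_peak/C_trough) / k = ln(22.3/11) / 0.01027 = 0.7067 / 0.01027 = 68.81 h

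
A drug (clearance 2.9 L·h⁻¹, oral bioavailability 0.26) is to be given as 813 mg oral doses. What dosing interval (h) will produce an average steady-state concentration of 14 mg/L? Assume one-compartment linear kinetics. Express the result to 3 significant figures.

F·D/τ = CL·Css → τ = F·D / (CL·Css).
τ = 0.26 × 813 / (2.9 × 14) = 5.206 h

5.21 h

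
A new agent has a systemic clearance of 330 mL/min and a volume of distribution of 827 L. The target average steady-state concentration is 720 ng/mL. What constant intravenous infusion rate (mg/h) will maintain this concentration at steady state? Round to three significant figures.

14.3 mg/h

CL = 330 mL/min × 60/1000 = 19.80 L/h
C = 720 ng/mL = 0.7200 mg/L
Maintenance depends on clearance, not Vd — rate in must match rate out.
Rate = CL × Css = 19.80 × 0.72 = 14.26 mg/h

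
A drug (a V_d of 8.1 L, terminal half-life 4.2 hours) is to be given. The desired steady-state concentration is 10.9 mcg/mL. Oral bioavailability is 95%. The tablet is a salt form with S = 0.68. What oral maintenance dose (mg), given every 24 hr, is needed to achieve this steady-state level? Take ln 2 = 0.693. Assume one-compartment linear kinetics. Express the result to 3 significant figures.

541 mg

CL = ln 2 · Vd / t½ = 0.693 × 8.100 / 4.2 = 1.337 L/h
D = CL × Css × τ / F / S = 1.337 × 10.9 × 24 / 0.95 / 0.68 = 541.4 mg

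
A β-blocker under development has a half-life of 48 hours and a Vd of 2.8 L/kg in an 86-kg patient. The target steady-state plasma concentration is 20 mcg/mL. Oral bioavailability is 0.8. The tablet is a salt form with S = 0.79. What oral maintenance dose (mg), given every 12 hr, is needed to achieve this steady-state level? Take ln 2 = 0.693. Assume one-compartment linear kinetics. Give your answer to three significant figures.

Vd = 2.8 L/kg × 86 kg = 240.8 L
CL = ln 2 · Vd / t½ = 0.693 × 240.8 / 48 = 3.477 L/h
D = CL × Css × τ / F / S = 3.477 × 20 × 12 / 0.8 / 0.79 = 1320 mg

1320 mg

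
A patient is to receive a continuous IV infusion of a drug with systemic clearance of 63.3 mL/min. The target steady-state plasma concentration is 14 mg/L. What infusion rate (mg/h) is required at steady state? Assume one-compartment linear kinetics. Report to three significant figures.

53.2 mg/h

CL = 63.3 mL/min × 60/1000 = 3.798 L/h
Rate = CL × Css = 3.798 × 14 = 53.17 mg/h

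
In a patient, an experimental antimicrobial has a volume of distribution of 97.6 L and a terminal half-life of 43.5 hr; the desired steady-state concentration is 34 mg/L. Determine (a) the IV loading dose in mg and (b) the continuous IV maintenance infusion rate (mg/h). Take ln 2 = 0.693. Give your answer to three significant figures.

LD = Vd × C = 97.60 × 34 = 3318 mg
CL = 0.693 × Vd / t½ = 0.693 × 97.60 / 43.5 = 1.555 L/h
Infusion rate = CL × Css = 1.555 × 34 = 52.87 mg/h

(a) 3320 mg; (b) 52.9 mg/h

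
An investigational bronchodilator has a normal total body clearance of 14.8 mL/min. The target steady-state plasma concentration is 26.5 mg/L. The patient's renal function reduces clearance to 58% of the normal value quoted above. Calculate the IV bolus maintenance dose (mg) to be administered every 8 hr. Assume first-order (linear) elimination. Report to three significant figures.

109 mg

CL = 14.8 mL/min × 60/1000 = 0.8880 L/h
Patient clearance = 0.58 × 0.8880 = 0.5150 L/h
D = CL × Css × τ = 0.5150 × 26.5 × 8 = 109.2 mg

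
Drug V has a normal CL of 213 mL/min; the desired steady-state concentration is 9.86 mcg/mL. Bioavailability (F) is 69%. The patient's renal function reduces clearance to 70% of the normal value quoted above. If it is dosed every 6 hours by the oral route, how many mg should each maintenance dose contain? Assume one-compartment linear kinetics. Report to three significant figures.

767 mg

Convert clearance: 213 mL/min × 60 min/h ÷ 1000 mL/L = 12.78 L/h
Patient clearance = 0.7 × 12.78 = 8.946 L/h
D = CL × Css × τ / F = 8.946 × 9.86 × 6 / 0.69 = 767.0 mg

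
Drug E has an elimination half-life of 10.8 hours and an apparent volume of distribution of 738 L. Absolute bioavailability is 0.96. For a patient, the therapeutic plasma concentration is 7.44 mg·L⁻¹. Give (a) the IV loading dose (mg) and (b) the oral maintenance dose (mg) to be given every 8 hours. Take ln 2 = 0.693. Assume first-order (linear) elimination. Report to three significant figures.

(a) 5490 mg; (b) 2940 mg

LD = Vd × C = 738.0 × 7.44 = 5491 mg
CL = 0.693 × Vd / t½ = 0.693 × 738.0 / 10.8 = 47.36 L/h
D = CL × Css × τ / F = 47.36 × 7.44 × 8 / 0.96 = 2936 mg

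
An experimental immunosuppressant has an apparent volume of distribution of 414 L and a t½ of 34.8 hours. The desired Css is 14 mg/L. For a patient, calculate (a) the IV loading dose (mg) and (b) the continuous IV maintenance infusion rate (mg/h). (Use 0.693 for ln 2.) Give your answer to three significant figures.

(a) 5800 mg; (b) 115 mg/h

LD = Vd × C = 414.0 × 14 = 5796 mg
CL = 0.693 × Vd / t½ = 0.693 × 414.0 / 34.8 = 8.244 L/h
Infusion rate = CL × Css = 8.244 × 14 = 115.4 mg/h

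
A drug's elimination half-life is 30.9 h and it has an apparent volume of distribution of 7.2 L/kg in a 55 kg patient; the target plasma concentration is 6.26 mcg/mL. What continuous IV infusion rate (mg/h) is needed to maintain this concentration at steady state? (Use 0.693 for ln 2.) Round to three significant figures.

55.6 mg/h

Total Vd = 7.2 × 55 = 396.0 L
k = 0.693/30.9 = 0.02243 h⁻¹, so CL = k·Vd = 0.02243 × 396.0 = 8.882 L/h
Infusion rate = CL × Css = 8.882 × 6.26 = 55.60 mg/h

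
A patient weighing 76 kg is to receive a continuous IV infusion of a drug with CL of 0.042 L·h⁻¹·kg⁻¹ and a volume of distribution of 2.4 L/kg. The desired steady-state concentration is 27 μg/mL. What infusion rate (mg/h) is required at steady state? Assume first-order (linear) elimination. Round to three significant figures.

CL = 0.042 L·h⁻¹·kg⁻¹ × 76 kg = 3.192 L/h
R₀ = 3.192 × 27 = 86.18 mg/h

86.2 mg/h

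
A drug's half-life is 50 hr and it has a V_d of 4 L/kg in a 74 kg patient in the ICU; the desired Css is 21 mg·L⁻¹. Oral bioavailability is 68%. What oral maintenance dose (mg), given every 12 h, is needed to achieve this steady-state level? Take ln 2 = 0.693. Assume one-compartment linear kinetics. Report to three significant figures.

Vd(total) = 74 kg × 4 L/kg = 296.0 L
k = 0.693/50 = 0.01386 h⁻¹, so CL = k·Vd = 0.01386 × 296.0 = 4.103 L/h
D = CL × Css × τ / F = 4.103 × 21 × 12 / 0.68 = 1521 mg

1520 mg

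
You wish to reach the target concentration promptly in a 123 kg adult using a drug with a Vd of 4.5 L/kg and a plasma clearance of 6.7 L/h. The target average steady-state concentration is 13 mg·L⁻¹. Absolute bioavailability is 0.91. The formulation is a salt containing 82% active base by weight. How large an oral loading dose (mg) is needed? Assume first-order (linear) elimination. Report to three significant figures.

Vd = 4.5 L/kg × 123 kg = 553.5 L
LD = Vd × C / F / S = 553.5 × 13.00 / 0.91 / 0.82 = 9643 mg

9640 mg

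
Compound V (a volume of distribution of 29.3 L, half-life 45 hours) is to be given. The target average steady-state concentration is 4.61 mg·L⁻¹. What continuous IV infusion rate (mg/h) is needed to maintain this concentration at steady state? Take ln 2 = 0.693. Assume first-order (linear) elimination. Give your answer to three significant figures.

2.08 mg/h

CL = 0.693 × Vd / t½ = 0.693 × 29.30 / 45 = 0.4512 L/h
Infusion rate = CL × Css = 0.4512 × 4.61 = 2.080 mg/h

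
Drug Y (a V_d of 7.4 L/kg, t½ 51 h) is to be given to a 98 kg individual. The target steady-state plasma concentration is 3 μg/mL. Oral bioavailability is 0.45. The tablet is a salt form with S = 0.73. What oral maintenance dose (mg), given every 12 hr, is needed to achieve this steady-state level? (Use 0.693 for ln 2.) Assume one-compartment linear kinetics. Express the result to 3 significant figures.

Vd = 7.4 L/kg × 98 kg = 725.2 L
k = 0.693/51 = 0.01359 h⁻¹, so CL = k·Vd = 0.01359 × 725.2 = 9.855 L/h
D = CL × Css × τ / F / S = 9.855 × 3 × 12 / 0.45 / 0.73 = 1080 mg

1080 mg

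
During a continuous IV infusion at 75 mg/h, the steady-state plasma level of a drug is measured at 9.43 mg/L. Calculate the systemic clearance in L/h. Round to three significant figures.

At steady state, infusion rate = CL × Css, so CL = rate / Css.
CL = 75 / 9.43 = 7.953 L/h

7.95 L/h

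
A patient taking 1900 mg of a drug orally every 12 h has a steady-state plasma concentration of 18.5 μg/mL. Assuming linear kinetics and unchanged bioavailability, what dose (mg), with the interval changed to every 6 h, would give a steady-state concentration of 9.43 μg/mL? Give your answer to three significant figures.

484 mg

With linear kinetics, Css is proportional to dose rate (D/τ) at fixed clearance.
D₂ = D₁ × (Css,target / Css,current) × (τ₂/τ₁) = 1900 × (9.43/18.5) × (6/12) = 484.2 mg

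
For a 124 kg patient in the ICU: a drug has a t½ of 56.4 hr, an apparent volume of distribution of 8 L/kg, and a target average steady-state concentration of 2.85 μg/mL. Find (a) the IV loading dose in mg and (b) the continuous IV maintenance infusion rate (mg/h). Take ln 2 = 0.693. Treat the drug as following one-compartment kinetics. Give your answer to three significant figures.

Vd(total) = 124 kg × 8 L/kg = 992.0 L
LD = Vd × C = 992.0 × 2.85 = 2827 mg
CL = 0.693 × Vd / t½ = 0.693 × 992.0 / 56.4 = 12.19 L/h
Infusion rate = CL × Css = 12.19 × 2.85 = 34.74 mg/h

(a) 2830 mg; (b) 34.7 mg/h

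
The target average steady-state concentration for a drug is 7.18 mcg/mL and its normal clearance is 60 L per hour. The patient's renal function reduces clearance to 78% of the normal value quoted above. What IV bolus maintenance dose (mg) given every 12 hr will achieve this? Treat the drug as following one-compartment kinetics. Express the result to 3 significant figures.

4030 mg

Patient clearance = 0.78 × 60.00 = 46.80 L/h
D = CL × Css × τ = 46.80 × 7.18 × 12 = 4032 mg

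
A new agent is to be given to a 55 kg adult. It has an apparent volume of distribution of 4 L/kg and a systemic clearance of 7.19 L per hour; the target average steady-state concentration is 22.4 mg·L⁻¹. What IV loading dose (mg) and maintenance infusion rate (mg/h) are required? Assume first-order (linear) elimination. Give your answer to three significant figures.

Vd(total) = 55 kg × 4 L/kg = 220.0 L
Loading: fill Vd to C_target → 220.0 L × 22.4 mg/L = 4928 mg
Maintenance infusion rate = CL × Css = 7.190 × 22.4 = 161.1 mg/h

(a) 4930 mg; (b) 161 mg/h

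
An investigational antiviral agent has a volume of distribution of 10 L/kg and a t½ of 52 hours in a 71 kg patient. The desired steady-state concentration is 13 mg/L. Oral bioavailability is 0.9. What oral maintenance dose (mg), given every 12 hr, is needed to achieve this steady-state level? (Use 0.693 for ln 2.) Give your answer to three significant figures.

1640 mg

Vd = 10 L/kg × 71 kg = 710.0 L
CL = ln 2 · Vd / t½ = 0.693 × 710.0 / 52 = 9.462 L/h
D = CL × Css × τ / F = 9.462 × 13 × 12 / 0.9 = 1640 mg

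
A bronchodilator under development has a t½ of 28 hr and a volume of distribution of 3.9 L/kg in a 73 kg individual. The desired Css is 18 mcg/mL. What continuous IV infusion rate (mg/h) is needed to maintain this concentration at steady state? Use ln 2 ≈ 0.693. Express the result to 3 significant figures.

127 mg/h

Vd(total) = 73 kg × 3.9 L/kg = 284.7 L
CL = ln 2 · Vd / t½ = 0.693 × 284.7 / 28 = 7.046 L/h
Infusion rate = CL × Css = 7.046 × 18 = 126.8 mg/h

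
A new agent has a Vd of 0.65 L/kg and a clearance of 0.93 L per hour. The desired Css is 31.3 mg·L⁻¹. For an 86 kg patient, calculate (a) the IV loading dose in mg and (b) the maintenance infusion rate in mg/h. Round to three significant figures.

(a) 1750 mg; (b) 29.1 mg/h

Total Vd = 0.65 × 86 = 55.90 L
Loading dose = Vd × C = 55.90 × 31.3 = 1750 mg
Maintenance infusion rate = CL × Css = 0.9300 × 31.3 = 29.11 mg/h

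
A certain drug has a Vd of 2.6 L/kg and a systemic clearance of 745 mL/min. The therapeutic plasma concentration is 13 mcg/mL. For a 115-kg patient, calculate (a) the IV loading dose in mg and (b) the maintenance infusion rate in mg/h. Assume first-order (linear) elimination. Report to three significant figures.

(a) 3890 mg; (b) 581 mg/h

Total Vd = 2.6 × 115 = 299.0 L
LD = Vd · C_target = 299.0 × 13 = 3887 mg
CL = 745 mL/min × 60/1000 = 44.70 L/h
Maintenance: replace elimination → rate = CL × Css = 44.70 × 13 = 581.1 mg/h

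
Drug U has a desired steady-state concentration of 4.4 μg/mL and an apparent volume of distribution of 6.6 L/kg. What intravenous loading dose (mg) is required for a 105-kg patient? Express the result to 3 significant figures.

3050 mg

Vd(total) = 105 kg × 6.6 L/kg = 693.0 L
LD = Vd × C = 693.0 × 4.400 = 3049 mg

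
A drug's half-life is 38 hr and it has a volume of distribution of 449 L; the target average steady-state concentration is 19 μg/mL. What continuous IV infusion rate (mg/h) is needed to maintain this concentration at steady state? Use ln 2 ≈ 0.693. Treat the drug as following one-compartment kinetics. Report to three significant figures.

k = 0.693/38 = 0.01824 h⁻¹, so CL = k·Vd = 0.01824 × 449.0 = 8.190 L/h
Infusion rate = CL × Css = 8.190 × 19 = 155.6 mg/h

156 mg/h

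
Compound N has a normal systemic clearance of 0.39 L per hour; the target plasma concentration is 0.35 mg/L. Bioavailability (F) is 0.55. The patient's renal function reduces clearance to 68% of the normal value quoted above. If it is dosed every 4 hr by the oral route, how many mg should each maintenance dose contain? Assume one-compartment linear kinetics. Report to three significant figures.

Patient clearance = 0.68 × 0.3900 = 0.2652 L/h
D = CL × Css × τ / F = 0.2652 × 0.35 × 4 / 0.55 = 0.6751 mg

0.675 mg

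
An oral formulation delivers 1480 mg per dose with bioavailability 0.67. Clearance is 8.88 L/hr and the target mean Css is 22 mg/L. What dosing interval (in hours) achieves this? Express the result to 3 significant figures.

F·D/τ = CL·Css → τ = F·D / (CL·Css).
τ = 0.67 × 1480 / (8.88 × 22) = 5.076 h

5.08 h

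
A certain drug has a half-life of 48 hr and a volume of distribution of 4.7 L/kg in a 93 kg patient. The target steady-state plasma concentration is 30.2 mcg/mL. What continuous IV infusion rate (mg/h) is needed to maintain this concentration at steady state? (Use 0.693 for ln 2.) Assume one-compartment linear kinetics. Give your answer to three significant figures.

Total Vd = 4.7 × 93 = 437.1 L
CL = ln 2 · Vd / t½ = 0.693 × 437.1 / 48 = 6.311 L/h
Infusion rate = CL × Css = 6.311 × 30.2 = 190.6 mg/h

191 mg/h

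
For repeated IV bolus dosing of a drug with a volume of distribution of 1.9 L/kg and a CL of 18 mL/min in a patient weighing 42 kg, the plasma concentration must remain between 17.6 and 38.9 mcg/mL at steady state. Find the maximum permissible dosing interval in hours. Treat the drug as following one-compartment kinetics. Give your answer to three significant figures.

58.6 h

Vd(total) = 42 kg × 1.9 L/kg = 79.80 L
CL = 18 mL/min × 60/1000 = 1.080 L/h
k = CL / Vd = 1.080 / 79.80 = 0.01353 h⁻¹
Between IV bolus doses, concentration decays as C = C₀·e^(−kτ), so C_peak/C_trough = e^(kτ).
τ_max = ln(C_peak/C_trough) / k = ln(38.9/17.6) / 0.01353 = 0.7931 / 0.01353 = 58.62 h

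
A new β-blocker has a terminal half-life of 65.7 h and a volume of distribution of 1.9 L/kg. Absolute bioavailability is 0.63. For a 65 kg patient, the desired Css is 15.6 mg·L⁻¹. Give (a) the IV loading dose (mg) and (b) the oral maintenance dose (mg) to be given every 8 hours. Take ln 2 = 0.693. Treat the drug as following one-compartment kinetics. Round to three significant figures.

(a) 1930 mg; (b) 258 mg

Total Vd = 1.9 × 65 = 123.5 L
LD = Vd × C = 123.5 × 15.6 = 1927 mg
CL = 0.693 × Vd / t½ = 0.693 × 123.5 / 65.7 = 1.303 L/h
D = CL × Css × τ / F = 1.303 × 15.6 × 8 / 0.63 = 258.1 mg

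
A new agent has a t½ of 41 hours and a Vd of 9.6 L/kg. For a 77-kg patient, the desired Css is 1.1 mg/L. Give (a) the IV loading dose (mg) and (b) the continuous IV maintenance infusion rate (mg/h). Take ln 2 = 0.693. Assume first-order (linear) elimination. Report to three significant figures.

(a) 813 mg; (b) 13.7 mg/h

Vd(total) = 77 kg × 9.6 L/kg = 739.2 L
LD = Vd × C = 739.2 × 1.1 = 813.1 mg
CL = 0.693 × Vd / t½ = 0.693 × 739.2 / 41 = 12.49 L/h
Infusion rate = CL × Css = 12.49 × 1.1 = 13.74 mg/h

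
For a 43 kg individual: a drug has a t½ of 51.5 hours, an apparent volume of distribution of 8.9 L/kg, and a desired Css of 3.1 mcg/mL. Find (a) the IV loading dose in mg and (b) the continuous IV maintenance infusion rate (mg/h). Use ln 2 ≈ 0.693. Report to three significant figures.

(a) 1190 mg; (b) 16.0 mg/h

Total Vd = 8.9 × 43 = 382.7 L
LD = Vd × C = 382.7 × 3.1 = 1186 mg
CL = 0.693 × Vd / t½ = 0.693 × 382.7 / 51.5 = 5.150 L/h
Infusion rate = CL × Css = 5.150 × 3.1 = 15.97 mg/h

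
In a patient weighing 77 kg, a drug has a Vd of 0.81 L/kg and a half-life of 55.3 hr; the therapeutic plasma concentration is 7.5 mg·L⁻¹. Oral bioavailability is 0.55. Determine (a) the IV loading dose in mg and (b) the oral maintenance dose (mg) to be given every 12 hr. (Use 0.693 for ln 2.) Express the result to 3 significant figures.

Vd = 0.81 L/kg × 77 kg = 62.37 L
LD = Vd × C = 62.37 × 7.5 = 467.8 mg
CL = 0.693 × Vd / t½ = 0.693 × 62.37 / 55.3 = 0.7816 L/h
D = CL × Css × τ / F = 0.7816 × 7.5 × 12 / 0.55 = 127.9 mg

(a) 468 mg; (b) 128 mg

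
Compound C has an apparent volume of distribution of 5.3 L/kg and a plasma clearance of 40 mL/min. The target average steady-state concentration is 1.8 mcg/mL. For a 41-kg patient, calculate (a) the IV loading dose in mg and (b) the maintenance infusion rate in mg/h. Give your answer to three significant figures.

(a) 391 mg; (b) 4.32 mg/h

Vd(total) = 41 kg × 5.3 L/kg = 217.3 L
Loading: fill Vd to C_target → 217.3 L × 1.8 mg/L = 391.1 mg
CL = 40 mL/min × 60/1000 = 2.400 L/h
Maintenance infusion rate = CL × Css = 2.400 × 1.8 = 4.320 mg/h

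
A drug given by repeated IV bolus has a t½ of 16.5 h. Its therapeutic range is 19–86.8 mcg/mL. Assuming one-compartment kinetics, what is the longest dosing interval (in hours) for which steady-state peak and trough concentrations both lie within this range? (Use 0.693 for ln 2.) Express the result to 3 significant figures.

36.2 h

k = 0.693 / t½ = 0.693 / 16.5 = 0.04200 h⁻¹
Between IV bolus doses, concentration decays as C = C₀·e^(−kτ), so C_peak/C_trough = e^(kτ).
τ_max = ln(C_peak/C_trough) / k = ln(86.8/19) / 0.04200 = 1.519 / 0.04200 = 36.17 h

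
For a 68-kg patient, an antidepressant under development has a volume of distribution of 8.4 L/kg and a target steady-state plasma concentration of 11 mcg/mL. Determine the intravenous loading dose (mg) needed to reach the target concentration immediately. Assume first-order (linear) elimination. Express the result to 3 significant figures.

Vd = 8.4 L/kg × 68 kg = 571.2 L
The loading dose fills Vd to the target concentration.
LD = Vd × C = 571.2 × 11.00 = 6283 mg

6280 mg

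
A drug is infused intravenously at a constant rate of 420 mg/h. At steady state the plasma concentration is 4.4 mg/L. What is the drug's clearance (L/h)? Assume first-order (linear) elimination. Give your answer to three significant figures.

At steady state, infusion rate = CL × Css, so CL = rate / Css.
CL = 420 / 4.4 = 95.45 L/h

95.5 L/h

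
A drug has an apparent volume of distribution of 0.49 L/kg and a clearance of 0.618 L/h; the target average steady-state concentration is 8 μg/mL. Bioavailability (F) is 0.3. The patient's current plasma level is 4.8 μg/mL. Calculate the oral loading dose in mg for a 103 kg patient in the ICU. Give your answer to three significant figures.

Total Vd = 0.49 × 103 = 50.47 L
Concentration deficit ΔC = 8 − 4.8 = 3.200 mg/L
LD = Vd × ΔC / F = 50.47 × 3.200 / 0.3 = 538.3 mg

538 mg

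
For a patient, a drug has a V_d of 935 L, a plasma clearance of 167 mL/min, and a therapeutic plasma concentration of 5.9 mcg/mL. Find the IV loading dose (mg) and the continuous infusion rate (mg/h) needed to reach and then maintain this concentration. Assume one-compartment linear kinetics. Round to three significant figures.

Loading: fill Vd to C_target → 935.0 L × 5.9 mg/L = 5517 mg
CL = 167 mL/min × 60/1000 = 10.02 L/h
Maintenance infusion rate = CL × Css = 10.02 × 5.9 = 59.12 mg/h

(a) 5520 mg; (b) 59.1 mg/h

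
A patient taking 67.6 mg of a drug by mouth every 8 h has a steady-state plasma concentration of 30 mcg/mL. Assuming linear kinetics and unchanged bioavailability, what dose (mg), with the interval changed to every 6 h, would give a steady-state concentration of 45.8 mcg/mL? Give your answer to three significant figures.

77.4 mg

For first-order elimination, Css ∝ F·D/(CL·τ); F and CL are unchanged, so Css ∝ D/τ.
D₂ = D₁ × (Css,target / Css,current) × (τ₂/τ₁) = 67.6 × (45.8/30) × (6/8) = 77.40 mg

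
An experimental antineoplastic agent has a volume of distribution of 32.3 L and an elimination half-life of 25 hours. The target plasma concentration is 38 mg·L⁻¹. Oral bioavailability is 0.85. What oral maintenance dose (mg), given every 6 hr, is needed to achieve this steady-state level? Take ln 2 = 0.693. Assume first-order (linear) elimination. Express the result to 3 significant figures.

CL = ln 2 · Vd / t½ = 0.693 × 32.30 / 25 = 0.8954 L/h
D = CL × Css × τ / F = 0.8954 × 38 × 6 / 0.85 = 240.2 mg

240 mg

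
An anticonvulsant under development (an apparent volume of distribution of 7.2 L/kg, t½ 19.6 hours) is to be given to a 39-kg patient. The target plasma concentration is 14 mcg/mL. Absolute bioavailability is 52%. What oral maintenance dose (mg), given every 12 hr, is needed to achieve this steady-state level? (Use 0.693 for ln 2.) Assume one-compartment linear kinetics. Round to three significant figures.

Total Vd = 7.2 × 39 = 280.8 L
k = 0.693/19.6 = 0.03536 h⁻¹, so CL = k·Vd = 0.03536 × 280.8 = 9.929 L/h
D = CL × Css × τ / F = 9.929 × 14 × 12 / 0.52 = 3208 mg

3210 mg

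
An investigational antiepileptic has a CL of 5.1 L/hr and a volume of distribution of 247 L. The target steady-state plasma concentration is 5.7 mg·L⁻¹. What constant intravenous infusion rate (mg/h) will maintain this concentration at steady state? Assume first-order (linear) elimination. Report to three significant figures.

29.1 mg/h

R₀ = 5.100 × 5.7 = 29.07 mg/h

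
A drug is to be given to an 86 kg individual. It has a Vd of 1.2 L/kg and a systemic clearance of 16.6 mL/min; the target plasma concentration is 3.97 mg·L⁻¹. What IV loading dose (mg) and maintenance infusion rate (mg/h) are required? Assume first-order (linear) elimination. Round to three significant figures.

(a) 410 mg; (b) 3.95 mg/h

Total Vd = 1.2 × 86 = 103.2 L
Loading dose = Vd × C = 103.2 × 3.97 = 409.7 mg
CL = 16.6 mL/min × 60/1000 = 0.9960 L/h
Infusion rate = 0.9960 L/h × 3.97 mg/L = 3.954 mg/h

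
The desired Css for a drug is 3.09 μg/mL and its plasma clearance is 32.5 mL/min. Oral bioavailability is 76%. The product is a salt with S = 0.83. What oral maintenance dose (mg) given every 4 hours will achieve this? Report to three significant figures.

38.2 mg

CL = 32.5 mL/min × 60/1000 = 1.950 L/h
D = CL × Css × τ / F / S = 1.950 × 3.09 × 4 / 0.76 / 0.83 = 38.21 mg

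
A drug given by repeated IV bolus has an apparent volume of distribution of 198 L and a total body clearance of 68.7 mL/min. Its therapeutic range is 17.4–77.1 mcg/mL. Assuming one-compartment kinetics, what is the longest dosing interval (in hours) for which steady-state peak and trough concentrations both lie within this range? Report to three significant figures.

CL = 68.7 mL/min × 60/1000 = 4.122 L/h
k = CL / Vd = 4.122 / 198.0 = 0.02082 h⁻¹
Between IV bolus doses, concentration decays as C = C₀·e^(−kτ), so C_peak/C_trough = e^(kτ).
τ_max = ln(C_peak/C_trough) / k = ln(77.1/17.4) / 0.02082 = 1.489 / 0.02082 = 71.52 h

71.5 h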